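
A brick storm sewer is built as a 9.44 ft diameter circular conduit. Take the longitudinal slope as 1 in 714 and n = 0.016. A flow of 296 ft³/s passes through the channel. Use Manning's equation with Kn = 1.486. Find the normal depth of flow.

y_n = 5.74 ft

Manning's equation rearranged: A R^(2/3) = nQ / (1.486·√S) = 0.016 × 296 / (1.486 × √0.001401) = 85.16.
Try y = 4.06 ft: A R^(2/3) = 47.68 — low.
Try y = 5.74 ft: A R^(2/3) = 85.06 — matches.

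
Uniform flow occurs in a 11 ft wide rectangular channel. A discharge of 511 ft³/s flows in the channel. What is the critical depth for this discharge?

For a rectangular channel, critical depth y_c = (q²/g)^(1/3) where q = Q/b = 511/11 = 46.45 ft²/s.
So y_c = (46.45²/32.2)^(1/3) = 4.06 ft.

y_c = 4.06 ft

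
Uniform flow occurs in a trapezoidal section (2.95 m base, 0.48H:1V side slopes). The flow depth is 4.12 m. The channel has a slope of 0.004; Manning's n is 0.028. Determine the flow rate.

Q = 64.8 m³/s

With bottom width b = 2.95 m and side slope z = 0.48: A = (b + zy)y = (2.95 + 0.48×4.12)×4.12 = 20.3 m²; P = b + 2y√(1+z²) = 2.95 + 2×4.12×1.109 = 12.09 m.
Hydraulic radius R = A/P = 20.3/12.09 = 1.679 m.
Manning's equation: Q = (1/n) A R^(2/3) S^(1/2) = (1/0.028) × 20.3 × 1.679^(2/3) × 0.004^(1/2) = 64.8 m³/s.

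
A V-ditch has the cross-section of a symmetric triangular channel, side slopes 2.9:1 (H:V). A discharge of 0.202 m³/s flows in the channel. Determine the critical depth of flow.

At critical depth, Q² T / (g A³) = 1, i.e. A³/T = Q²/g = 0.202²/9.81 = 0.004159.
Trying y = 0.318 m: A³/T = 0.01367 — too large.
Trying y = 0.251 m: A³/T = 0.004189 — close enough.

y_c = 0.251 m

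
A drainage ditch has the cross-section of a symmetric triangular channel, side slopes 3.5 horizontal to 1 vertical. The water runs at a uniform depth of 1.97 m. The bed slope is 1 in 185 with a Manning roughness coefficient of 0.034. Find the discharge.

Q = 28.3 m³/s

For a triangular section with side slope z = 3.5: A = zy² = 3.5×1.97² = 13.58 m²; P = 2y√(1+z²) = 2×1.97×3.64 = 14.34 m.
Hydraulic radius R = A/P = 13.58/14.34 = 0.9471 m.
Manning's equation: Q = (1/n) A R^(2/3) S^(1/2) = (1/0.034) × 13.58 × 0.9471^(2/3) × 0.005405^(1/2) = 28.3 m³/s.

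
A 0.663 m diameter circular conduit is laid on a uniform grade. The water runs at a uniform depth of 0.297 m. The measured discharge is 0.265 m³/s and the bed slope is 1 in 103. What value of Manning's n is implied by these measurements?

n = 0.016

For a circular section of diameter D = 0.663 m at depth y = 0.297 m, the central angle is θ = 2 arccos(1 − 2y/D) = 2.933 rad. Then A = (D²/8)(θ − sin θ) = 0.1498 m² and P = Dθ/2 = 0.9723 m.
Hydraulic radius R = A/P = 0.1498/0.9723 = 0.1541 m.
Rearranging Manning's equation: n = (1/Q) A R^(2/3) S^(1/2) = (1/0.265) × 0.1498 × 0.1541^(2/3) × √0.009709 = 0.016.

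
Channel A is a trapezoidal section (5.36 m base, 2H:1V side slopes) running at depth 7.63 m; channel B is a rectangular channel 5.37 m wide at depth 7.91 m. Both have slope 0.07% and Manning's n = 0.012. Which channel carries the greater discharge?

channel A

Channel A: With bottom width b = 5.36 m and side slope z = 2: A = (b + zy)y = (5.36 + 2×7.63)×7.63 = 157.3 m²; P = b + 2y√(1+z²) = 5.36 + 2×7.63×2.236 = 39.48 m. Hydraulic radius R = A/P = 157.3/39.48 = 3.985 m. Q_A = (1/0.012)·157.3·3.985^(2/3)·√0.0007 = 871.9 m³/s.
Channel B: Flow area A = b·y = 5.37 × 7.91 = 42.48 m². Wetted perimeter P = b + 2y = 5.37 + 2×7.91 = 21.19 m. Hydraulic radius R = A/P = 42.48/21.19 = 2.005 m. Q_B = (1/0.012)·42.48·2.005^(2/3)·√0.0007 = 148.9 m³/s.
Q_A = 871.9 m³/s vs Q_B = 148.9 m³/s, so channel A carries more.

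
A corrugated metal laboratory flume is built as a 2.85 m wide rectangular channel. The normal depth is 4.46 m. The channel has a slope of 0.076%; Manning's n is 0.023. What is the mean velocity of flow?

V = 1.26 m/s

Flow area A = b·y = 2.85 × 4.46 = 12.71 m². Wetted perimeter P = b + 2y = 2.85 + 2×4.46 = 11.77 m.
Hydraulic radius R = A/P = 12.71/11.77 = 1.08 m.
From Manning's equation, V = (1/n) R^(2/3) S^(1/2) = (1/0.023) × 1.08^(2/3) × 0.00076^(1/2) = 1.26 m/s.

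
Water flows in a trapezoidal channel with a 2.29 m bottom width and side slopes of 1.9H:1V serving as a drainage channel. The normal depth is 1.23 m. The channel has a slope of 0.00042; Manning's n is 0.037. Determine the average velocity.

V = 0.458 m/s

With bottom width b = 2.29 m and side slope z = 1.9: A = (b + zy)y = (2.29 + 1.9×1.23)×1.23 = 5.691 m²; P = b + 2y√(1+z²) = 2.29 + 2×1.23×2.147 = 7.572 m.
Hydraulic radius R = A/P = 5.691/7.572 = 0.7516 m.
From Manning's equation, V = (1/n) R^(2/3) S^(1/2) = (1/0.037) × 0.7516^(2/3) × 0.00042^(1/2) = 0.458 m/s.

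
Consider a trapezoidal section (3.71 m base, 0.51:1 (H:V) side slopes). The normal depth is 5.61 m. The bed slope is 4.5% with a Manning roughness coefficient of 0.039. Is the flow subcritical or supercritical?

With bottom width b = 3.71 m and side slope z = 0.51: A = (b + zy)y = (3.71 + 0.51×5.61)×5.61 = 36.86 m²; P = b + 2y√(1+z²) = 3.71 + 2×5.61×1.123 = 16.3 m.
Hydraulic radius R = A/P = 36.86/16.3 = 2.261 m.
V = (1/n) R^(2/3) √S = (1/0.039) × 2.261^(2/3) × √0.045 = 9.37 m/s. Hydraulic depth D_h = A/T = 36.86/9.432 = 3.908 m.
Froude number Fr = V/√(g·D_h) = 9.37/√(9.81×3.908) = 1.51, which is greater than 1, so the flow is supercritical.

supercritical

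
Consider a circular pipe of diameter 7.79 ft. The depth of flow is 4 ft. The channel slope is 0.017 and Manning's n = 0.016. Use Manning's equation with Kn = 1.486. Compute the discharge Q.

For a circular section of diameter D = 7.79 ft at depth y = 4 ft, the central angle is θ = 2 arccos(1 − 2y/D) = 3.196 rad. Then A = (D²/8)(θ − sin θ) = 24.65 ft² and P = Dθ/2 = 12.45 ft.
Hydraulic radius R = A/P = 24.65/12.45 = 1.98 ft.
Manning's equation: Q = (1.486/n) A R^(2/3) S^(1/2) = (1.486/0.016) × 24.65 × 1.98^(2/3) × 0.017^(1/2) = 471 ft³/s.

Q = 471 ft³/s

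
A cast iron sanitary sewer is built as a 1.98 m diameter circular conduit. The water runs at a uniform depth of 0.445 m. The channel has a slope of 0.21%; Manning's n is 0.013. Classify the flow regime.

subcritical

For a circular section of diameter D = 1.98 m at depth y = 0.445 m, the central angle is θ = 2 arccos(1 − 2y/D) = 1.976 rad. Then A = (D²/8)(θ − sin θ) = 0.5177 m² and P = Dθ/2 = 1.956 m.
Hydraulic radius R = A/P = 0.5177/1.956 = 0.2647 m.
V = (1/n) R^(2/3) √S = (1/0.013) × 0.2647^(2/3) × √0.0021 = 1.453 m/s. Hydraulic depth D_h = A/T = 0.5177/1.653 = 0.3132 m.
Froude number Fr = V/√(g·D_h) = 1.453/√(9.81×0.3132) = 0.829, which is less than 1, so the flow is subcritical.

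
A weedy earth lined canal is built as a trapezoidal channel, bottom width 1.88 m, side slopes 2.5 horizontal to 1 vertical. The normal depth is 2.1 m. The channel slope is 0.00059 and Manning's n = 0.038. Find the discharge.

With bottom width b = 1.88 m and side slope z = 2.5: A = (b + zy)y = (1.88 + 2.5×2.1)×2.1 = 14.97 m²; P = b + 2y√(1+z²) = 1.88 + 2×2.1×2.693 = 13.19 m.
Hydraulic radius R = A/P = 14.97/13.19 = 1.135 m.
Manning's equation: Q = (1/n) A R^(2/3) S^(1/2) = (1/0.038) × 14.97 × 1.135^(2/3) × 0.00059^(1/2) = 10.4 m³/s.

Q = 10.4 m³/s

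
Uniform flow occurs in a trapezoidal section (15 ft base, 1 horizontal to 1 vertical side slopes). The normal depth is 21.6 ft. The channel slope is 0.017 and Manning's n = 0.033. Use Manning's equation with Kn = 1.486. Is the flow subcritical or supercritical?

With bottom width b = 15 ft and side slope z = 1: A = (b + zy)y = (15 + 1×21.6)×21.6 = 790.6 ft²; P = b + 2y√(1+z²) = 15 + 2×21.6×1.414 = 76.09 ft.
Hydraulic radius R = A/P = 790.6/76.09 = 10.39 ft.
V = (1.486/n) R^(2/3) √S = (1.486/0.033) × 10.39^(2/3) × √0.017 = 27.95 ft/s. Hydraulic depth D_h = A/T = 790.6/58.2 = 13.58 ft.
Froude number Fr = V/√(g·D_h) = 27.95/√(32.2×13.58) = 1.34, which is greater than 1, so the flow is supercritical.

supercritical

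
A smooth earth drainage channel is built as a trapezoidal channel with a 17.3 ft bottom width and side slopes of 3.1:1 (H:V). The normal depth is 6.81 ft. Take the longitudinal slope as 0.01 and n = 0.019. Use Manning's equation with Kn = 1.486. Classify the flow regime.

supercritical

With bottom width b = 17.3 ft and side slope z = 3.1: A = (b + zy)y = (17.3 + 3.1×6.81)×6.81 = 261.6 ft²; P = b + 2y√(1+z²) = 17.3 + 2×6.81×3.257 = 61.66 ft.
Hydraulic radius R = A/P = 261.6/61.66 = 4.242 ft.
V = (1.486/n) R^(2/3) √S = (1.486/0.019) × 4.242^(2/3) × √0.01 = 20.49 ft/s. Hydraulic depth D_h = A/T = 261.6/59.52 = 4.395 ft.
Froude number Fr = V/√(g·D_h) = 20.49/√(32.2×4.395) = 1.72, which is greater than 1, so the flow is supercritical.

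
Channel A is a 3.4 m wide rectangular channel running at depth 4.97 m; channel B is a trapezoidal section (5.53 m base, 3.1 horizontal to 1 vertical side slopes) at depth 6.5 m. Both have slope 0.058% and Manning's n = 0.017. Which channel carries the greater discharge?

Channel A: Flow area A = b·y = 3.4 × 4.97 = 16.9 m². Wetted perimeter P = b + 2y = 3.4 + 2×4.97 = 13.34 m. Hydraulic radius R = A/P = 16.9/13.34 = 1.267 m. Q_A = (1/0.017)·16.9·1.267^(2/3)·√0.00058 = 28.03 m³/s.
Channel B: With bottom width b = 5.53 m and side slope z = 3.1: A = (b + zy)y = (5.53 + 3.1×6.5)×6.5 = 166.9 m²; P = b + 2y√(1+z²) = 5.53 + 2×6.5×3.257 = 47.87 m. Hydraulic radius R = A/P = 166.9/47.87 = 3.487 m. Q_B = (1/0.017)·166.9·3.487^(2/3)·√0.00058 = 543.7 m³/s.
Q_A = 28.03 m³/s vs Q_B = 543.7 m³/s, so channel B carries more.

channel B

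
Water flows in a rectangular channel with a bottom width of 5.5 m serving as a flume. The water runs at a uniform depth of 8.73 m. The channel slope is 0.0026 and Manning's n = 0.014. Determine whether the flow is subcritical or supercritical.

subcritical

Flow area A = b·y = 5.5 × 8.73 = 48.02 m². Wetted perimeter P = b + 2y = 5.5 + 2×8.73 = 22.96 m.
Hydraulic radius R = A/P = 48.02/22.96 = 2.091 m.
V = (1/n) R^(2/3) √S = (1/0.014) × 2.091^(2/3) × √0.0026 = 5.956 m/s. Hydraulic depth D_h = A/T = 48.02/5.5 = 8.73 m.
Froude number Fr = V/√(g·D_h) = 5.956/√(9.81×8.73) = 0.644, which is less than 1, so the flow is subcritical.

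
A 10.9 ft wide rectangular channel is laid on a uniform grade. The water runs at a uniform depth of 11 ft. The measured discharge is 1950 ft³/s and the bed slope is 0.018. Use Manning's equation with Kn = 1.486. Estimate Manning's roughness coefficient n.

Flow area A = b·y = 10.9 × 11 = 119.9 ft². Wetted perimeter P = b + 2y = 10.9 + 2×11 = 32.9 ft.
Hydraulic radius R = A/P = 119.9/32.9 = 3.644 ft.
Rearranging Manning's equation: n = (1.486/Q) A R^(2/3) S^(1/2) = (1.486/1950) × 119.9 × 3.644^(2/3) × √0.018 = 0.029.

n = 0.029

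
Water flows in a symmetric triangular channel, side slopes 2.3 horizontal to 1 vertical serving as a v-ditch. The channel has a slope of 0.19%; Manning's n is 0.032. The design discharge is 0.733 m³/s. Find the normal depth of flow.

Manning's equation rearranged: A R^(2/3) = nQ / (1·√S) = 0.032 × 0.733 / (√0.0019) = 0.5381.
At y = 0.575 m: A R^(2/3) = 0.3127 — too small.
At y = 0.705 m: A R^(2/3) = 0.5385 — ≈ 0.5381.

y_n = 0.705 m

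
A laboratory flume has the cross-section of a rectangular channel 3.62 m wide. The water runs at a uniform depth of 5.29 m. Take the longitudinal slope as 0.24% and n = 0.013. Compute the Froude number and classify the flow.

Flow area A = b·y = 3.62 × 5.29 = 19.15 m². Wetted perimeter P = b + 2y = 3.62 + 2×5.29 = 14.2 m.
Hydraulic radius R = A/P = 19.15/14.2 = 1.349 m.
V = (1/n) R^(2/3) √S = (1/0.013) × 1.349^(2/3) × √0.0024 = 4.6 m/s. Hydraulic depth D_h = A/T = 19.15/3.62 = 5.29 m.
Froude number Fr = V/√(g·D_h) = 4.6/√(9.81×5.29) = 0.639, which is less than 1, so the flow is subcritical.

subcritical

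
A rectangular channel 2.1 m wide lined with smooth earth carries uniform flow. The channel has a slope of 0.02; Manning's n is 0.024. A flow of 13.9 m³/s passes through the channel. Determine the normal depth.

y_n = 1.54 m

Manning's equation rearranged: A R^(2/3) = nQ / (1·√S) = 0.024 × 13.9 / (√0.02) = 2.359.
Try y = 1.87 m: A R^(2/3) = 3.014 — over.
Try y = 1.05 m: A R^(2/3) = 1.435 — short.
Try y = 1.54 m: A R^(2/3) = 2.362 — close enough.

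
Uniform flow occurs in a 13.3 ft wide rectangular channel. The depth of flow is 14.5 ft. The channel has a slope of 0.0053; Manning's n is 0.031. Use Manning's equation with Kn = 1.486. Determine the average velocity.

V = 9.6 ft/s

Flow area A = b·y = 13.3 × 14.5 = 192.9 ft². Wetted perimeter P = b + 2y = 13.3 + 2×14.5 = 42.3 ft.
Hydraulic radius R = A/P = 192.9/42.3 = 4.559 ft.
From Manning's equation, V = (1.486/n) R^(2/3) S^(1/2) = (1.486/0.031) × 4.559^(2/3) × 0.0053^(1/2) = 9.6 ft/s.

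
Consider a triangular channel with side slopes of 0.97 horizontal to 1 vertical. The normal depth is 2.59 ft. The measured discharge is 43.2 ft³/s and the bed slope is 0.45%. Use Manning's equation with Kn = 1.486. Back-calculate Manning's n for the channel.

For a triangular section with side slope z = 0.97: A = zy² = 0.97×2.59² = 6.507 ft²; P = 2y√(1+z²) = 2×2.59×1.393 = 7.217 ft.
Hydraulic radius R = A/P = 6.507/7.217 = 0.9017 ft.
Rearranging Manning's equation: n = (1.486/Q) A R^(2/3) S^(1/2) = (1.486/43.2) × 6.507 × 0.9017^(2/3) × √0.0045 = 0.014.

n = 0.014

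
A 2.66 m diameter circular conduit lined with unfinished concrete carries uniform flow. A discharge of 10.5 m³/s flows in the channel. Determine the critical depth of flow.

At critical depth, Q² T / (g A³) = 1, i.e. A³/T = Q²/g = 10.5²/9.81 = 11.24.
Try y = 1.66 m: A³/T = 18.83 — high.
Try y = 1.45 m: A³/T = 11.22 — close enough.

y_c = 1.45 m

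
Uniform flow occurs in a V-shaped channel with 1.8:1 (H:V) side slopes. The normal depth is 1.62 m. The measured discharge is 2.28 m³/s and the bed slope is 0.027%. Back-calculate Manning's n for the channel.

For a triangular section with side slope z = 1.8: A = zy² = 1.8×1.62² = 4.724 m²; P = 2y√(1+z²) = 2×1.62×2.059 = 6.672 m.
Hydraulic radius R = A/P = 4.724/6.672 = 0.7081 m.
Rearranging Manning's equation: n = (1/Q) A R^(2/3) S^(1/2) = (1/2.28) × 4.724 × 0.7081^(2/3) × √0.00027 = 0.027.

n = 0.027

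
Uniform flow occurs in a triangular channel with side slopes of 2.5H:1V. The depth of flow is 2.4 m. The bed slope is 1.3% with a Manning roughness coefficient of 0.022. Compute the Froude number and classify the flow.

For a triangular section with side slope z = 2.5: A = zy² = 2.5×2.4² = 14.4 m²; P = 2y√(1+z²) = 2×2.4×2.693 = 12.92 m.
Hydraulic radius R = A/P = 14.4/12.92 = 1.114 m.
V = (1/n) R^(2/3) √S = (1/0.022) × 1.114^(2/3) × √0.013 = 5.57 m/s. Hydraulic depth D_h = A/T = 14.4/12 = 1.2 m.
Froude number Fr = V/√(g·D_h) = 5.57/√(9.81×1.2) = 1.62, which is greater than 1, so the flow is supercritical.

supercritical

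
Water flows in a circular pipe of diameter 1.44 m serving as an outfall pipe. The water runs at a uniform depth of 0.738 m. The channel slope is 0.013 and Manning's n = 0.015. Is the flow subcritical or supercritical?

supercritical

For a circular section of diameter D = 1.44 m at depth y = 0.738 m, the central angle is θ = 2 arccos(1 − 2y/D) = 3.192 rad. Then A = (D²/8)(θ − sin θ) = 0.8402 m² and P = Dθ/2 = 2.298 m.
Hydraulic radius R = A/P = 0.8402/2.298 = 0.3656 m.
V = (1/n) R^(2/3) √S = (1/0.015) × 0.3656^(2/3) × √0.013 = 3.887 m/s. Hydraulic depth D_h = A/T = 0.8402/1.44 = 0.5837 m.
Froude number Fr = V/√(g·D_h) = 3.887/√(9.81×0.5837) = 1.62, which is greater than 1, so the flow is supercritical.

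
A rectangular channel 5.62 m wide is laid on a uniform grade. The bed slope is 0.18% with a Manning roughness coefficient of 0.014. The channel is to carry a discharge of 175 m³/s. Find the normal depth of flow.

y_n = 6.55 m

Manning's equation rearranged: A R^(2/3) = nQ / (1·√S) = 0.014 × 175 / (√0.0018) = 57.75.
Trying y = 5.38 m: A R^(2/3) = 45.5 — too small.
Trying y = 7.83 m: A R^(2/3) = 71.42 — too large.
Trying y = 6.55 m: A R^(2/3) = 57.78 — ≈ 57.75.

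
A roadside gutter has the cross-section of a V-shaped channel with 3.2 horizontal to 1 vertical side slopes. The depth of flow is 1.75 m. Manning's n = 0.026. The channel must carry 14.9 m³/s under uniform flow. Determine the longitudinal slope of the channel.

S = 0.00199

For a triangular section with side slope z = 3.2: A = zy² = 3.2×1.75² = 9.8 m²; P = 2y√(1+z²) = 2×1.75×3.353 = 11.73 m.
Hydraulic radius R = A/P = 9.8/11.73 = 0.8352 m.
From Manning's equation, S = [nQ / (1 A R^(2/3))]² = [0.026 × 14.9 / (1 × 9.8 × 0.8352^(2/3))]² = 0.00199.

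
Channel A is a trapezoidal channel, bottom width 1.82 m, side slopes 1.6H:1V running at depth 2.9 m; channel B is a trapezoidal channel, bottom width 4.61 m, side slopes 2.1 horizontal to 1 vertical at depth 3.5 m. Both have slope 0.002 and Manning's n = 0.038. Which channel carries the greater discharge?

channel B

Channel A: With bottom width b = 1.82 m and side slope z = 1.6: A = (b + zy)y = (1.82 + 1.6×2.9)×2.9 = 18.73 m²; P = b + 2y√(1+z²) = 1.82 + 2×2.9×1.887 = 12.76 m. Hydraulic radius R = A/P = 18.73/12.76 = 1.468 m. Q_A = (1/0.038)·18.73·1.468^(2/3)·√0.002 = 28.48 m³/s.
Channel B: With bottom width b = 4.61 m and side slope z = 2.1: A = (b + zy)y = (4.61 + 2.1×3.5)×3.5 = 41.86 m²; P = b + 2y√(1+z²) = 4.61 + 2×3.5×2.326 = 20.89 m. Hydraulic radius R = A/P = 41.86/20.89 = 2.004 m. Q_B = (1/0.038)·41.86·2.004^(2/3)·√0.002 = 78.3 m³/s.
Q_A = 28.48 m³/s vs Q_B = 78.3 m³/s, so channel B carries more.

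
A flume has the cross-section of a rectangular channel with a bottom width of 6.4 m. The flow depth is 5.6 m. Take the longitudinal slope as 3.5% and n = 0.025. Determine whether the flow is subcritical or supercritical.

Flow area A = b·y = 6.4 × 5.6 = 35.84 m². Wetted perimeter P = b + 2y = 6.4 + 2×5.6 = 17.6 m.
Hydraulic radius R = A/P = 35.84/17.6 = 2.036 m.
V = (1/n) R^(2/3) √S = (1/0.025) × 2.036^(2/3) × √0.035 = 12.02 m/s. Hydraulic depth D_h = A/T = 35.84/6.4 = 5.6 m.
Froude number Fr = V/√(g·D_h) = 12.02/√(9.81×5.6) = 1.62, which is greater than 1, so the flow is supercritical.

supercritical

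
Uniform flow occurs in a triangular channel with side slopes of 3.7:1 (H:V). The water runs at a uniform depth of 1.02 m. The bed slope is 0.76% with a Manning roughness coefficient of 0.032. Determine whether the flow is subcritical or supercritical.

For a triangular section with side slope z = 3.7: A = zy² = 3.7×1.02² = 3.849 m²; P = 2y√(1+z²) = 2×1.02×3.833 = 7.819 m.
Hydraulic radius R = A/P = 3.849/7.819 = 0.4923 m.
V = (1/n) R^(2/3) √S = (1/0.032) × 0.4923^(2/3) × √0.0076 = 1.699 m/s. Hydraulic depth D_h = A/T = 3.849/7.548 = 0.51 m.
Froude number Fr = V/√(g·D_h) = 1.699/√(9.81×0.51) = 0.759, which is less than 1, so the flow is subcritical.

subcritical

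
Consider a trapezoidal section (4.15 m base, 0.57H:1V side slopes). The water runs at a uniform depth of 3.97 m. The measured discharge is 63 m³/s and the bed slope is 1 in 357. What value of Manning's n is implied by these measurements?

n = 0.033

With bottom width b = 4.15 m and side slope z = 0.57: A = (b + zy)y = (4.15 + 0.57×3.97)×3.97 = 25.46 m²; P = b + 2y√(1+z²) = 4.15 + 2×3.97×1.151 = 13.29 m.
Hydraulic radius R = A/P = 25.46/13.29 = 1.916 m.
Rearranging Manning's equation: n = (1/Q) A R^(2/3) S^(1/2) = (1/63) × 25.46 × 1.916^(2/3) × √0.002801 = 0.033.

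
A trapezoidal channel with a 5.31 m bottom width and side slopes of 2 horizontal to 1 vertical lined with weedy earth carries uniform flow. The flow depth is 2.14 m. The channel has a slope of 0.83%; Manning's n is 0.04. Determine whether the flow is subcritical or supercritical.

subcritical

With bottom width b = 5.31 m and side slope z = 2: A = (b + zy)y = (5.31 + 2×2.14)×2.14 = 20.52 m²; P = b + 2y√(1+z²) = 5.31 + 2×2.14×2.236 = 14.88 m.
Hydraulic radius R = A/P = 20.52/14.88 = 1.379 m.
V = (1/n) R^(2/3) √S = (1/0.04) × 1.379^(2/3) × √0.0083 = 2.822 m/s. Hydraulic depth D_h = A/T = 20.52/13.87 = 1.48 m.
Froude number Fr = V/√(g·D_h) = 2.822/√(9.81×1.48) = 0.741, which is less than 1, so the flow is subcritical.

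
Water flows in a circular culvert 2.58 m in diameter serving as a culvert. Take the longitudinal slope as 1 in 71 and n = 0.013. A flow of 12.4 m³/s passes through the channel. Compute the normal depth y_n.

Manning's equation rearranged: A R^(2/3) = nQ / (1·√S) = 0.013 × 12.4 / (√0.01408) = 1.358.
At y = 1.29 m: A R^(2/3) = 1.951 — too large.
At y = 1.05 m: A R^(2/3) = 1.357 — close enough.

y_n = 1.05 m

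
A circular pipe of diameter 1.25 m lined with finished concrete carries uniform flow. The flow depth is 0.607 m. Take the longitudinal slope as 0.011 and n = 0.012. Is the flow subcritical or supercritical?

supercritical

For a circular section of diameter D = 1.25 m at depth y = 0.607 m, the central angle is θ = 2 arccos(1 − 2y/D) = 3.084 rad. Then A = (D²/8)(θ − sin θ) = 0.5911 m² and P = Dθ/2 = 1.927 m.
Hydraulic radius R = A/P = 0.5911/1.927 = 0.3067 m.
V = (1/n) R^(2/3) √S = (1/0.012) × 0.3067^(2/3) × √0.011 = 3.975 m/s. Hydraulic depth D_h = A/T = 0.5911/1.249 = 0.4731 m.
Froude number Fr = V/√(g·D_h) = 3.975/√(9.81×0.4731) = 1.84, which is greater than 1, so the flow is supercritical.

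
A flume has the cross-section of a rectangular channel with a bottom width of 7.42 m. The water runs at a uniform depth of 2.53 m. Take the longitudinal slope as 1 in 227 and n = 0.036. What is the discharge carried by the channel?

Flow area A = b·y = 7.42 × 2.53 = 18.77 m². Wetted perimeter P = b + 2y = 7.42 + 2×2.53 = 12.48 m.
Hydraulic radius R = A/P = 18.77/12.48 = 1.504 m.
Manning's equation: Q = (1/n) A R^(2/3) S^(1/2) = (1/0.036) × 18.77 × 1.504^(2/3) × 0.004405^(1/2) = 45.4 m³/s.

Q = 45.4 m³/s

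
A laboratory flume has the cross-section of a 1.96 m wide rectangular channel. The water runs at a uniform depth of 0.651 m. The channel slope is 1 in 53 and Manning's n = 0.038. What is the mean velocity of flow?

Flow area A = b·y = 1.96 × 0.651 = 1.276 m². Wetted perimeter P = b + 2y = 1.96 + 2×0.651 = 3.262 m.
Hydraulic radius R = A/P = 1.276/3.262 = 0.3912 m.
From Manning's equation, V = (1/n) R^(2/3) S^(1/2) = (1/0.038) × 0.3912^(2/3) × 0.01887^(1/2) = 1.93 m/s.

V = 1.93 m/s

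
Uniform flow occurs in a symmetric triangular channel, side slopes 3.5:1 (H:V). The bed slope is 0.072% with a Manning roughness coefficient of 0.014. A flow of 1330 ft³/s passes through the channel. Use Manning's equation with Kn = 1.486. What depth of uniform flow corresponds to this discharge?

y_n = 7.52 ft

Manning's equation rearranged: A R^(2/3) = nQ / (1.486·√S) = 0.014 × 1330 / (1.486 × √0.00072) = 467.
Trying y = 8.96 ft: A R^(2/3) = 743.9 — too large.
Trying y = 5.13 ft: A R^(2/3) = 168.1 — too small.
Trying y = 7.52 ft: A R^(2/3) = 466.2 — ≈ 467.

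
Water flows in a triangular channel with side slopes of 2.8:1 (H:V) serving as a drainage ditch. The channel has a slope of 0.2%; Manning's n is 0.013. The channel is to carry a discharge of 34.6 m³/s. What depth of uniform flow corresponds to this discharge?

Manning's equation rearranged: A R^(2/3) = nQ / (1·√S) = 0.013 × 34.6 / (√0.002) = 10.06.
Try y = 1.73 m: A R^(2/3) = 7.309 — low.
Try y = 1.95 m: A R^(2/3) = 10.06 — ≈ 10.06.

y_n = 1.95 m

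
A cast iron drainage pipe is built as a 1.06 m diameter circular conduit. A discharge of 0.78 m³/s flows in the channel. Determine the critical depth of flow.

At critical depth, Q² T / (g A³) = 1, i.e. A³/T = Q²/g = 0.78²/9.81 = 0.06202.
At y = 0.44 m: A³/T = 0.03976 — short.
At y = 0.494 m: A³/T = 0.06194 — close enough.

y_c = 0.494 m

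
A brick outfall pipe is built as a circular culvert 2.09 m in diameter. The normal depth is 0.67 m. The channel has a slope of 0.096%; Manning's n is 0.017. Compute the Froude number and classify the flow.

For a circular section of diameter D = 2.09 m at depth y = 0.67 m, the central angle is θ = 2 arccos(1 − 2y/D) = 2.408 rad. Then A = (D²/8)(θ − sin θ) = 0.9488 m² and P = Dθ/2 = 2.516 m.
Hydraulic radius R = A/P = 0.9488/2.516 = 0.3771 m.
V = (1/n) R^(2/3) √S = (1/0.017) × 0.3771^(2/3) × √0.00096 = 0.9513 m/s. Hydraulic depth D_h = A/T = 0.9488/1.951 = 0.4863 m.
Froude number Fr = V/√(g·D_h) = 0.9513/√(9.81×0.4863) = 0.436, which is less than 1, so the flow is subcritical.

subcritical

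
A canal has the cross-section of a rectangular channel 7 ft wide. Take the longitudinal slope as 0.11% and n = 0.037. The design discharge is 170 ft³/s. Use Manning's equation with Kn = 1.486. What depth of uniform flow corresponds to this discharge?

y_n = 9.71 ft

Manning's equation rearranged: A R^(2/3) = nQ / (1.486·√S) = 0.037 × 170 / (1.486 × √0.0011) = 127.6.
Trying y = 7.43 ft: A R^(2/3) = 92.69 — short.
Trying y = 11.9 ft: A R^(2/3) = 161.7 — over.
Trying y = 9.71 ft: A R^(2/3) = 127.6 — matches.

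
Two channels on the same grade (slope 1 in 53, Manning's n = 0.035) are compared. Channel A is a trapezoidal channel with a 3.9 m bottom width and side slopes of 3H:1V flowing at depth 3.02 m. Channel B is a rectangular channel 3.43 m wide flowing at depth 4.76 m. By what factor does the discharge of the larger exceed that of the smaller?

Channel A: With bottom width b = 3.9 m and side slope z = 3: A = (b + zy)y = (3.9 + 3×3.02)×3.02 = 39.14 m²; P = b + 2y√(1+z²) = 3.9 + 2×3.02×3.162 = 23 m. Hydraulic radius R = A/P = 39.14/23 = 1.702 m. Q_A = (1/0.035)·39.14·1.702^(2/3)·√0.01887 = 218.9 m³/s.
Channel B: Flow area A = b·y = 3.43 × 4.76 = 16.33 m². Wetted perimeter P = b + 2y = 3.43 + 2×4.76 = 12.95 m. Hydraulic radius R = A/P = 16.33/12.95 = 1.261 m. Q_B = (1/0.035)·16.33·1.261^(2/3)·√0.01887 = 74.78 m³/s.
The larger discharge is 218.9 m³/s and the smaller is 74.78 m³/s; the ratio is 2.93.

2.93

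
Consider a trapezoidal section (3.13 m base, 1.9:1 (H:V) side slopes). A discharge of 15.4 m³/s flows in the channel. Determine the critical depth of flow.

y_c = 1.08 m

At critical depth, Q² T / (g A³) = 1, i.e. A³/T = Q²/g = 15.4²/9.81 = 24.18.
Try y = 0.786 m: A³/T = 7.846 — short.
Try y = 1.22 m: A³/T = 37.81 — over.
Try y = 1.08 m: A³/T = 24.23 — matches.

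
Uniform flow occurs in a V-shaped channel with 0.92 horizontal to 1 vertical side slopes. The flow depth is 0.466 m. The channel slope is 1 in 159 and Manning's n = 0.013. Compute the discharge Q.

Q = 0.356 m³/s

For a triangular section with side slope z = 0.92: A = zy² = 0.92×0.466² = 0.1998 m²; P = 2y√(1+z²) = 2×0.466×1.359 = 1.266 m.
Hydraulic radius R = A/P = 0.1998/1.266 = 0.1578 m.
Manning's equation: Q = (1/n) A R^(2/3) S^(1/2) = (1/0.013) × 0.1998 × 0.1578^(2/3) × 0.006289^(1/2) = 0.356 m³/s.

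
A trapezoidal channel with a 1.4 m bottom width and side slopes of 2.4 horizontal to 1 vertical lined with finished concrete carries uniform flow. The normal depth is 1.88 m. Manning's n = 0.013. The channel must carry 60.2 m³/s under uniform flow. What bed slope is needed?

With bottom width b = 1.4 m and side slope z = 2.4: A = (b + zy)y = (1.4 + 2.4×1.88)×1.88 = 11.11 m²; P = b + 2y√(1+z²) = 1.4 + 2×1.88×2.6 = 11.18 m.
Hydraulic radius R = A/P = 11.11/11.18 = 0.9945 m.
From Manning's equation, S = [nQ / (1 A R^(2/3))]² = [0.013 × 60.2 / (1 × 11.11 × 0.9945^(2/3))]² = 0.00499.

S = 0.00499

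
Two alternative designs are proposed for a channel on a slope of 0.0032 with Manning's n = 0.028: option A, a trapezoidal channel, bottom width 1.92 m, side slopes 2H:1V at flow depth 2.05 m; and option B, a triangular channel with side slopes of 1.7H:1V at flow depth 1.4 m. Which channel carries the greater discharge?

Channel A: With bottom width b = 1.92 m and side slope z = 2: A = (b + zy)y = (1.92 + 2×2.05)×2.05 = 12.34 m²; P = b + 2y√(1+z²) = 1.92 + 2×2.05×2.236 = 11.09 m. Hydraulic radius R = A/P = 12.34/11.09 = 1.113 m. Q_A = (1/0.028)·12.34·1.113^(2/3)·√0.0032 = 26.78 m³/s.
Channel B: For a triangular section with side slope z = 1.7: A = zy² = 1.7×1.4² = 3.332 m²; P = 2y√(1+z²) = 2×1.4×1.972 = 5.522 m. Hydraulic radius R = A/P = 3.332/5.522 = 0.6034 m. Q_B = (1/0.028)·3.332·0.6034^(2/3)·√0.0032 = 4.807 m³/s.
Q_A = 26.78 m³/s vs Q_B = 4.807 m³/s, so channel A carries more.

channel A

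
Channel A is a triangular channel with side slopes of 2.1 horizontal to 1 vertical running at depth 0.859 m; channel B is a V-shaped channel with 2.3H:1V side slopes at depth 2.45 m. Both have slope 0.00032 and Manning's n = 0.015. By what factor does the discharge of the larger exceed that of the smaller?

Channel A: For a triangular section with side slope z = 2.1: A = zy² = 2.1×0.859² = 1.55 m²; P = 2y√(1+z²) = 2×0.859×2.326 = 3.996 m. Hydraulic radius R = A/P = 1.55/3.996 = 0.3878 m. Q_A = (1/0.015)·1.55·0.3878^(2/3)·√0.00032 = 0.9827 m³/s.
Channel B: For a triangular section with side slope z = 2.3: A = zy² = 2.3×2.45² = 13.81 m²; P = 2y√(1+z²) = 2×2.45×2.508 = 12.29 m. Hydraulic radius R = A/P = 13.81/12.29 = 1.123 m. Q_B = (1/0.015)·13.81·1.123^(2/3)·√0.00032 = 17.79 m³/s.
The larger discharge is 17.79 m³/s and the smaller is 0.9827 m³/s; the ratio is 18.1.

18.1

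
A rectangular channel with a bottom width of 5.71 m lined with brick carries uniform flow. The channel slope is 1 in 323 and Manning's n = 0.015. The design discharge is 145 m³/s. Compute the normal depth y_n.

Manning's equation rearranged: A R^(2/3) = nQ / (1·√S) = 0.015 × 145 / (√0.003096) = 39.09.
At y = 5.37 m: A R^(2/3) = 46.44 — high.
At y = 3.29 m: A R^(2/3) = 24.93 — low.
At y = 4.67 m: A R^(2/3) = 39.04 — matches.

y_n = 4.67 m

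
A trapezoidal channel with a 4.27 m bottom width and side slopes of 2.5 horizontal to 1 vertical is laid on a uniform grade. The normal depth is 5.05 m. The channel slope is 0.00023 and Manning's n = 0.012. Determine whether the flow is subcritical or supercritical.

subcritical

With bottom width b = 4.27 m and side slope z = 2.5: A = (b + zy)y = (4.27 + 2.5×5.05)×5.05 = 85.32 m²; P = b + 2y√(1+z²) = 4.27 + 2×5.05×2.693 = 31.47 m.
Hydraulic radius R = A/P = 85.32/31.47 = 2.712 m.
V = (1/n) R^(2/3) √S = (1/0.012) × 2.712^(2/3) × √0.00023 = 2.458 m/s. Hydraulic depth D_h = A/T = 85.32/29.52 = 2.89 m.
Froude number Fr = V/√(g·D_h) = 2.458/√(9.81×2.89) = 0.462, which is less than 1, so the flow is subcritical.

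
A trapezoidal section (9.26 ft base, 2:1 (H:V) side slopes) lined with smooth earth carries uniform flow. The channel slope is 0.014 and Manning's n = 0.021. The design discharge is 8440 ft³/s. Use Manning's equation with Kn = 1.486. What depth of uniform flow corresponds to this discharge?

Manning's equation rearranged: A R^(2/3) = nQ / (1.486·√S) = 0.021 × 8440 / (1.486 × √0.014) = 1008.
At y = 12.1 ft: A R^(2/3) = 1394 — too large.
At y = 8.08 ft: A R^(2/3) = 561.9 — too small.
At y = 10.5 ft: A R^(2/3) = 1008 — close enough.

y_n = 10.5 ft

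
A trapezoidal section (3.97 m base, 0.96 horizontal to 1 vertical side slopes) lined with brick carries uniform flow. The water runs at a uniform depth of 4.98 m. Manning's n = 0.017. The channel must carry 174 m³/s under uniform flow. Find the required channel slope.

S = 0.00139

With bottom width b = 3.97 m and side slope z = 0.96: A = (b + zy)y = (3.97 + 0.96×4.98)×4.98 = 43.58 m²; P = b + 2y√(1+z²) = 3.97 + 2×4.98×1.386 = 17.78 m.
Hydraulic radius R = A/P = 43.58/17.78 = 2.451 m.
From Manning's equation, S = [nQ / (1 A R^(2/3))]² = [0.017 × 174 / (1 × 43.58 × 2.451^(2/3))]² = 0.00139.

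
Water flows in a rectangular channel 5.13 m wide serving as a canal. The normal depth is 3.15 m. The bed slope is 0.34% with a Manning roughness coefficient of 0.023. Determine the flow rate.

Flow area A = b·y = 5.13 × 3.15 = 16.16 m². Wetted perimeter P = b + 2y = 5.13 + 2×3.15 = 11.43 m.
Hydraulic radius R = A/P = 16.16/11.43 = 1.414 m.
Manning's equation: Q = (1/n) A R^(2/3) S^(1/2) = (1/0.023) × 16.16 × 1.414^(2/3) × 0.0034^(1/2) = 51.6 m³/s.

Q = 51.6 m³/s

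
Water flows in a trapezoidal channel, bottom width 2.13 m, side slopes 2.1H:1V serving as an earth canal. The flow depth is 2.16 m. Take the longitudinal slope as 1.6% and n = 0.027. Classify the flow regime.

supercritical

With bottom width b = 2.13 m and side slope z = 2.1: A = (b + zy)y = (2.13 + 2.1×2.16)×2.16 = 14.4 m²; P = b + 2y√(1+z²) = 2.13 + 2×2.16×2.326 = 12.18 m.
Hydraulic radius R = A/P = 14.4/12.18 = 1.182 m.
V = (1/n) R^(2/3) √S = (1/0.027) × 1.182^(2/3) × √0.016 = 5.238 m/s. Hydraulic depth D_h = A/T = 14.4/11.2 = 1.285 m.
Froude number Fr = V/√(g·D_h) = 5.238/√(9.81×1.285) = 1.48, which is greater than 1, so the flow is supercritical.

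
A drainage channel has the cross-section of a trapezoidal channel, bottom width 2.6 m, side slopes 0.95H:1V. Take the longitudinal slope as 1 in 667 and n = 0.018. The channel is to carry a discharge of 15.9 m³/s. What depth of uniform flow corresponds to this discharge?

y_n = 1.74 m

Manning's equation rearranged: A R^(2/3) = nQ / (1·√S) = 0.018 × 15.9 / (√0.001499) = 7.391.
At y = 1.45 m: A R^(2/3) = 5.272 — low.
At y = 1.89 m: A R^(2/3) = 8.654 — high.
At y = 1.74 m: A R^(2/3) = 7.4 — ≈ 7.391.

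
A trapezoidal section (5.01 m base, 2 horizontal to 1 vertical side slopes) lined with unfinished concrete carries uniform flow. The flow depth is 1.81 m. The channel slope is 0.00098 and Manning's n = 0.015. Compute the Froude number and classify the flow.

With bottom width b = 5.01 m and side slope z = 2: A = (b + zy)y = (5.01 + 2×1.81)×1.81 = 15.62 m²; P = b + 2y√(1+z²) = 5.01 + 2×1.81×2.236 = 13.1 m.
Hydraulic radius R = A/P = 15.62/13.1 = 1.192 m.
V = (1/n) R^(2/3) √S = (1/0.015) × 1.192^(2/3) × √0.00098 = 2.346 m/s. Hydraulic depth D_h = A/T = 15.62/12.25 = 1.275 m.
Froude number Fr = V/√(g·D_h) = 2.346/√(9.81×1.275) = 0.663, which is less than 1, so the flow is subcritical.

subcritical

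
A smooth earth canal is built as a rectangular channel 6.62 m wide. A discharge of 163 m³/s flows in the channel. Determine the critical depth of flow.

y_c = 3.95 m

For a rectangular channel, critical depth y_c = (q²/g)^(1/3) where q = Q/b = 163/6.62 = 24.62 m²/s.
So y_c = (24.62²/9.81)^(1/3) = 3.95 m.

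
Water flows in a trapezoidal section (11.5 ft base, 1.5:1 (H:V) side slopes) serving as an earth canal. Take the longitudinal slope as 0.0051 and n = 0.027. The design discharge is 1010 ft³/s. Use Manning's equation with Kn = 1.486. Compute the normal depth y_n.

y_n = 5.59 ft

Manning's equation rearranged: A R^(2/3) = nQ / (1.486·√S) = 0.027 × 1010 / (1.486 × √0.0051) = 257.
At y = 6.85 ft: A R^(2/3) = 383.4 — high.
At y = 5.59 ft: A R^(2/3) = 256.8 — close enough.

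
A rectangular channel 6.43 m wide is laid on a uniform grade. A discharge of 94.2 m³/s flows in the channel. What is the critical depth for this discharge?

For a rectangular channel, critical depth y_c = (q²/g)^(1/3) where q = Q/b = 94.2/6.43 = 14.65 m²/s.
So y_c = (14.65²/9.81)^(1/3) = 2.8 m.

y_c = 2.8 m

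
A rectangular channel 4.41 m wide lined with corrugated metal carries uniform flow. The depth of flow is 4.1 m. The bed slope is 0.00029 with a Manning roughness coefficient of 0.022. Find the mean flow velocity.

Flow area A = b·y = 4.41 × 4.1 = 18.08 m². Wetted perimeter P = b + 2y = 4.41 + 2×4.1 = 12.61 m.
Hydraulic radius R = A/P = 18.08/12.61 = 1.434 m.
From Manning's equation, V = (1/n) R^(2/3) S^(1/2) = (1/0.022) × 1.434^(2/3) × 0.00029^(1/2) = 0.984 m/s.

V = 0.984 m/s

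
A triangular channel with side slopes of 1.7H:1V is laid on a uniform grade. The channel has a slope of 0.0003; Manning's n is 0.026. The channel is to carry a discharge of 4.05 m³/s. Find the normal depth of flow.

y_n = 1.99 m

Manning's equation rearranged: A R^(2/3) = nQ / (1·√S) = 0.026 × 4.05 / (√0.0003) = 6.079.
Trying y = 2.2 m: A R^(2/3) = 7.941 — over.
Trying y = 1.99 m: A R^(2/3) = 6.077 — ≈ 6.079.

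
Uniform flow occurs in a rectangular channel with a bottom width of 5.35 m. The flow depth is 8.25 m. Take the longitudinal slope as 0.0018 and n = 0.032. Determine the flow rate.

Q = 93.5 m³/s

Flow area A = b·y = 5.35 × 8.25 = 44.14 m². Wetted perimeter P = b + 2y = 5.35 + 2×8.25 = 21.85 m.
Hydraulic radius R = A/P = 44.14/21.85 = 2.02 m.
Manning's equation: Q = (1/n) A R^(2/3) S^(1/2) = (1/0.032) × 44.14 × 2.02^(2/3) × 0.0018^(1/2) = 93.5 m³/s.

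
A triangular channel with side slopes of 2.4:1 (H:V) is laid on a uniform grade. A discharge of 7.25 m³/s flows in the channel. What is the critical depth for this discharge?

y_c = 1.13 m

At critical depth, Q² T / (g A³) = 1, i.e. A³/T = Q²/g = 7.25²/9.81 = 5.358.
Trying y = 1.31 m: A³/T = 11.11 — too large.
Trying y = 0.816 m: A³/T = 1.042 — too small.
Trying y = 1.13 m: A³/T = 5.306 — matches.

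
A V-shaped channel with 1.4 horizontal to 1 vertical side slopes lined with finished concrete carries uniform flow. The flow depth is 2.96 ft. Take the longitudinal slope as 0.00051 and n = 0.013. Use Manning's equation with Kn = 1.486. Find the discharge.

Q = 35.8 ft³/s

For a triangular section with side slope z = 1.4: A = zy² = 1.4×2.96² = 12.27 ft²; P = 2y√(1+z²) = 2×2.96×1.72 = 10.19 ft.
Hydraulic radius R = A/P = 12.27/10.19 = 1.204 ft.
Manning's equation: Q = (1.486/n) A R^(2/3) S^(1/2) = (1.486/0.013) × 12.27 × 1.204^(2/3) × 0.00051^(1/2) = 35.8 ft³/s.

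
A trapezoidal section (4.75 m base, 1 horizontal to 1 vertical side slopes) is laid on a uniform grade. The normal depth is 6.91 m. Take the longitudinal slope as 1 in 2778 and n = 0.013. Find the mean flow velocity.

With bottom width b = 4.75 m and side slope z = 1: A = (b + zy)y = (4.75 + 1×6.91)×6.91 = 80.57 m²; P = b + 2y√(1+z²) = 4.75 + 2×6.91×1.414 = 24.29 m.
Hydraulic radius R = A/P = 80.57/24.29 = 3.316 m.
From Manning's equation, V = (1/n) R^(2/3) S^(1/2) = (1/0.013) × 3.316^(2/3) × 0.00036^(1/2) = 3.25 m/s.

V = 3.25 m/s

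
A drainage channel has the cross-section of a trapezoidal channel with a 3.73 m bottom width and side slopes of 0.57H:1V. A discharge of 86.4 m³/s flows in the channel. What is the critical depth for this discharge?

At critical depth, Q² T / (g A³) = 1, i.e. A³/T = Q²/g = 86.4²/9.81 = 761.
At y = 2.63 m: A³/T = 386.6 — low.
At y = 3.77 m: A³/T = 1356 — high.
At y = 3.2 m: A³/T = 760.9 — matches.

y_c = 3.2 m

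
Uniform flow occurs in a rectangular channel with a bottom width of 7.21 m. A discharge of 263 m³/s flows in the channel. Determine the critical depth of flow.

For a rectangular channel, critical depth y_c = (q²/g)^(1/3) where q = Q/b = 263/7.21 = 36.48 m²/s.
So y_c = (36.48²/9.81)^(1/3) = 5.14 m.

y_c = 5.14 m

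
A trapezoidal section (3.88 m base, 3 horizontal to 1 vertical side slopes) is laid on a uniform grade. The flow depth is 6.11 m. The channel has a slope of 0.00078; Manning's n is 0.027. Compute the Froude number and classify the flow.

subcritical

With bottom width b = 3.88 m and side slope z = 3: A = (b + zy)y = (3.88 + 3×6.11)×6.11 = 135.7 m²; P = b + 2y√(1+z²) = 3.88 + 2×6.11×3.162 = 42.52 m.
Hydraulic radius R = A/P = 135.7/42.52 = 3.191 m.
V = (1/n) R^(2/3) √S = (1/0.027) × 3.191^(2/3) × √0.00078 = 2.242 m/s. Hydraulic depth D_h = A/T = 135.7/40.54 = 3.347 m.
Froude number Fr = V/√(g·D_h) = 2.242/√(9.81×3.347) = 0.391, which is less than 1, so the flow is subcritical.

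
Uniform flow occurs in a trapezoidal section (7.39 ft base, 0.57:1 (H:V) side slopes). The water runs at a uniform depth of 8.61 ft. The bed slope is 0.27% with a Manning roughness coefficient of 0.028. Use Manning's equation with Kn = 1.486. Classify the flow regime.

subcritical

With bottom width b = 7.39 ft and side slope z = 0.57: A = (b + zy)y = (7.39 + 0.57×8.61)×8.61 = 105.9 ft²; P = b + 2y√(1+z²) = 7.39 + 2×8.61×1.151 = 27.21 ft.
Hydraulic radius R = A/P = 105.9/27.21 = 3.891 ft.
V = (1.486/n) R^(2/3) √S = (1.486/0.028) × 3.891^(2/3) × √0.0027 = 6.822 ft/s. Hydraulic depth D_h = A/T = 105.9/17.21 = 6.154 ft.
Froude number Fr = V/√(g·D_h) = 6.822/√(32.2×6.154) = 0.485, which is less than 1, so the flow is subcritical.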